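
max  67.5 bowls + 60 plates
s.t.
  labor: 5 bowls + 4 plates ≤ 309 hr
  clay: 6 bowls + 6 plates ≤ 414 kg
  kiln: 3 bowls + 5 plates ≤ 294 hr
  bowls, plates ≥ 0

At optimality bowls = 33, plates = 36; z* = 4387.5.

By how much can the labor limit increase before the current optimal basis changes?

36

Binding constraints: labor, clay. The basis is B = [[5,4],[6,6]] with det 6.
Per unit increase in labor, x* moves by d = (1, -1).
The basis stays optimal until plates reaches 0; allowable increase = 36 hr.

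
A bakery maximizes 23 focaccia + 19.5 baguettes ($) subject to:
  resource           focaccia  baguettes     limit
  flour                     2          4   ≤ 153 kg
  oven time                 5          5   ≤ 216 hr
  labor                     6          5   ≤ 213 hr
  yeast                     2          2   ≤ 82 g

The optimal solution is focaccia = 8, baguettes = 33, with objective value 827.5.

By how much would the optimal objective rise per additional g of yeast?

Check each constraint at x*: flour 148/153 (slack 5); oven time 205/216 (slack 11); labor 213/213 (tight); yeast 82/82 (tight).
Slack constraints have shadow price 0 (complementary slackness).
From A_Bᵀ y = c: 6·y_labor + 2·y_yeast = 23; 5·y_labor + 2·y_yeast = 19.5.
→ y_labor = 3.5 and y_yeast = 1.
Shadow price of yeast = 1.

1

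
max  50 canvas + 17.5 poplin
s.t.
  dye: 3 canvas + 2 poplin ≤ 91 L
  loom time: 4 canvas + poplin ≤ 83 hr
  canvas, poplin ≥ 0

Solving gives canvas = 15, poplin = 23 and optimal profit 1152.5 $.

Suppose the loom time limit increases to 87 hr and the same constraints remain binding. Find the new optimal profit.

1190.5

At the optimum: dye uses 91 of 91 (binding); loom time uses 83 of 83 (binding).
From A_Bᵀ y = c: 3·y_dye + 4·y_loom time = 50; 2·y_dye + 1·y_loom time = 17.5.
→ y_dye = 4 and y_loom time = 9.5.
Δz = y_loom time·Δb = 9.5 × (4) = 38, so new z* = 1152.5 + 38 = 1190.5.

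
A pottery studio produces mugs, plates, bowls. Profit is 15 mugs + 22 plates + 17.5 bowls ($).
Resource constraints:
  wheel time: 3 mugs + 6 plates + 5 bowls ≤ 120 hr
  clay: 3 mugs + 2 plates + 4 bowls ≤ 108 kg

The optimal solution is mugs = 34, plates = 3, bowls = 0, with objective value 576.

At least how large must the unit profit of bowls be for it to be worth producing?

At the optimum: wheel time uses 120 of 120 (binding); clay uses 108 of 108 (binding).
Dual feasibility on the basic columns requires 3·y_wheel time + 3·y_clay = 15, 6·y_wheel time + 2·y_clay = 22.
Solving: y_wheel time = 3, y_clay = 2.
bowls enters the basis when its profit ≥ yᵀa₃ = 3·5 + 2·4 = 23.

23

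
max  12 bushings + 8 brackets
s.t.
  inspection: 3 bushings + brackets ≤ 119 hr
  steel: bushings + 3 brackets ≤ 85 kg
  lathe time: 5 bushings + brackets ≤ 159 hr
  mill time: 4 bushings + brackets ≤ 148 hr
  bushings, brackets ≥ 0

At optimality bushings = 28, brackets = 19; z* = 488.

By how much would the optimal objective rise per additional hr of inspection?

Check each constraint at x*: inspection 103/119 (slack 16); steel 85/85 (tight); lathe time 159/159 (tight); mill time 131/148 (slack 17).
Slack constraints have shadow price 0 (complementary slackness).
From A_Bᵀ y = c: 1·y_steel + 5·y_lathe time = 12; 3·y_steel + 1·y_lathe time = 8.
This yields shadow prices y_steel = 2, y_lathe time = 2.
Shadow price of inspection = 0.

0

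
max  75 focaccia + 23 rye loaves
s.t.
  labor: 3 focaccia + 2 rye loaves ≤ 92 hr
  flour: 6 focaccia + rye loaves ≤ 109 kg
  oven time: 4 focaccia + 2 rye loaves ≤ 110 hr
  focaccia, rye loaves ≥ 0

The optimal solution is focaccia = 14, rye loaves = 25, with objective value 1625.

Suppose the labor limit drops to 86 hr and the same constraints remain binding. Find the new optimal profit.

1583

At the optimum: labor uses 92 of 92 (binding); flour uses 109 of 109 (binding); oven time uses 106 of 110 (slack = 4).
Slack constraints have shadow price 0 (complementary slackness).
From A_Bᵀ y = c: 3·y_labor + 6·y_flour = 75; 2·y_labor + 1·y_flour = 23.
→ y_labor = 7 and y_flour = 9.
Δz = y_labor·Δb = 7 × (-6) = -42, so new z* = 1625 − 42 = 1583.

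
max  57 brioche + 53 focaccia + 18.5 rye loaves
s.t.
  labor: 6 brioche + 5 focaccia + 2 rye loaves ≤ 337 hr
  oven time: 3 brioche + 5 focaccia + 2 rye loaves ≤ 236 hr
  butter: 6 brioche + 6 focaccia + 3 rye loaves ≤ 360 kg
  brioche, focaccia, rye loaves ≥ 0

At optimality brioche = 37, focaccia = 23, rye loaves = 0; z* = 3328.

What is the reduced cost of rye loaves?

At the optimum: labor uses 337 of 337 (binding); oven time uses 226 of 236 (slack = 10); butter uses 360 of 360 (binding).
Since oven time is not tight, its dual is 0.
From A_Bᵀ y = c: 6·y_labor + 6·y_butter = 57; 5·y_labor + 6·y_butter = 53.
This yields shadow prices y_labor = 4, y_butter = 5.5.
Reduced cost of rye loaves: c₃ − yᵀa₃ = 18.5 − (4·2 + 5.5·3) = 18.5 − 24.5 = -6.

-6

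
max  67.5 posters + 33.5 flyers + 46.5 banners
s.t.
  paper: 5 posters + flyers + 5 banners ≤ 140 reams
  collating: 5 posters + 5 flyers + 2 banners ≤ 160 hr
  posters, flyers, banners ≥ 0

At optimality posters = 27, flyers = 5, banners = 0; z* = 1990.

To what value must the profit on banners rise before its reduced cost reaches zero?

52.5

At the optimum: paper uses 140 of 140 (binding); collating uses 160 of 160 (binding).
The binding rows give the dual system: 5·y_paper + 5·y_collating = 67.5 and 1·y_paper + 5·y_collating = 33.5.
Solving: y_paper = 8.5, y_collating = 5.
banners enters the basis when its profit ≥ yᵀa₃ = 8.5·5 + 5·2 = 52.5.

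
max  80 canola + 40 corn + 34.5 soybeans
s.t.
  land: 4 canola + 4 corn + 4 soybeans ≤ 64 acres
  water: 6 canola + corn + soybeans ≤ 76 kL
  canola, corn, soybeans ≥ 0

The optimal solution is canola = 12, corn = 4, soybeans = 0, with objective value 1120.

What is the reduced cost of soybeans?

At the optimum: land uses 64 of 64 (binding); water uses 76 of 76 (binding).
The binding rows give the dual system: 4·y_land + 6·y_water = 80 and 4·y_land + 1·y_water = 40.
→ y_land = 8 and y_water = 8.
Reduced cost of soybeans: c₃ − yᵀa₃ = 34.5 − (8·4 + 8·1) = 34.5 − 40 = -5.5.

-5.5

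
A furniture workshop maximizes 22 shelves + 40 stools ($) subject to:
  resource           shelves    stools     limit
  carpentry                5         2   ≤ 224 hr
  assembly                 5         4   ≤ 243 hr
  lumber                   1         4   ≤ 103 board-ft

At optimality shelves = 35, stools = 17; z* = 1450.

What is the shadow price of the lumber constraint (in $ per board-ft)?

7

Check each constraint at x*: carpentry 209/224 (slack 15); assembly 243/243 (tight); lumber 103/103 (tight).
Slack constraints have shadow price 0 (complementary slackness).
Dual feasibility on the basic columns requires 5·y_assembly + 1·y_lumber = 22, 4·y_assembly + 4·y_lumber = 40.
→ y_assembly = 3 and y_lumber = 7.
Shadow price of lumber = 7.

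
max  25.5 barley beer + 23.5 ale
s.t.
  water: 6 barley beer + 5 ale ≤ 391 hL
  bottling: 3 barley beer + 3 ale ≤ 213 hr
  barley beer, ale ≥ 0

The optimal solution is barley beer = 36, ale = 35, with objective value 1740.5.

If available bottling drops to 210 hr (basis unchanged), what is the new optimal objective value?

1727

At the optimum: water uses 391 of 391 (binding); bottling uses 213 of 213 (binding).
The binding rows give the dual system: 6·y_water + 3·y_bottling = 25.5 and 5·y_water + 3·y_bottling = 23.5.
This yields shadow prices y_water = 2, y_bottling = 4.5.
Δz = y_bottling·Δb = 4.5 × (-3) = -13.5, so new z* = 1740.5 − 13.5 = 1727.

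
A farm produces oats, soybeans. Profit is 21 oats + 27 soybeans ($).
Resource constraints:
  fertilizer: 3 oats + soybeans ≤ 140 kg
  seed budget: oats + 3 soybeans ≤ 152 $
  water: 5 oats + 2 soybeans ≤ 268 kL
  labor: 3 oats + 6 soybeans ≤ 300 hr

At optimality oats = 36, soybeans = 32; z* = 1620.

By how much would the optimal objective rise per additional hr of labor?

4

Check each constraint at x*: fertilizer 140/140 (tight); seed budget 132/152 (slack 20); water 244/268 (slack 24); labor 300/300 (tight).
Since seed budget, water are not tight, their duals are 0.
Dual feasibility on the basic columns requires 3·y_fertilizer + 3·y_labor = 21, 1·y_fertilizer + 6·y_labor = 27.
→ y_fertilizer = 3 and y_labor = 4.
Shadow price of labor = 4.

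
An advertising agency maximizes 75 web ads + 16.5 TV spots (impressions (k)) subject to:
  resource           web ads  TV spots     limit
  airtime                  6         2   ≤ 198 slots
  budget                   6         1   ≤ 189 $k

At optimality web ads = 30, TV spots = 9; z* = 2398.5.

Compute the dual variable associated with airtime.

At the optimum: airtime uses 198 of 198 (binding); budget uses 189 of 189 (binding).
Dual feasibility on the basic columns requires 6·y_airtime + 6·y_budget = 75, 2·y_airtime + 1·y_budget = 16.5.
This yields shadow prices y_airtime = 4, y_budget = 8.5.
Shadow price of airtime = 4.

4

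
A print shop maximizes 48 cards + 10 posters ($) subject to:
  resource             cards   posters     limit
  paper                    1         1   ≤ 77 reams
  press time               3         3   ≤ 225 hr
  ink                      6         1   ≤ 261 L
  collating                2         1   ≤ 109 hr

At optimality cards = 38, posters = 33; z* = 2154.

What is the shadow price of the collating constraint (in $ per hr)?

3

Binding: ink and collating. Non-binding: paper (6 unused), press time (12 unused).
Slack constraints have shadow price 0 (complementary slackness).
From A_Bᵀ y = c: 6·y_ink + 2·y_collating = 48; 1·y_ink + 1·y_collating = 10.
→ y_ink = 7 and y_collating = 3.
Shadow price of collating = 3.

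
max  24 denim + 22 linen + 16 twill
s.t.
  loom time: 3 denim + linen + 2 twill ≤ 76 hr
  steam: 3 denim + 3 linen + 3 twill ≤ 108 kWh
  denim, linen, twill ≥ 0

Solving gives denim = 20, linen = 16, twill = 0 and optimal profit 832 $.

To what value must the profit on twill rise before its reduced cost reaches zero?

23

Check each constraint at x*: loom time 76/76 (tight); steam 108/108 (tight).
Dual feasibility on the basic columns requires 3·y_loom time + 3·y_steam = 24, 1·y_loom time + 3·y_steam = 22.
This yields shadow prices y_loom time = 1, y_steam = 7.
twill enters the basis when its profit ≥ yᵀa₃ = 1·2 + 7·3 = 23.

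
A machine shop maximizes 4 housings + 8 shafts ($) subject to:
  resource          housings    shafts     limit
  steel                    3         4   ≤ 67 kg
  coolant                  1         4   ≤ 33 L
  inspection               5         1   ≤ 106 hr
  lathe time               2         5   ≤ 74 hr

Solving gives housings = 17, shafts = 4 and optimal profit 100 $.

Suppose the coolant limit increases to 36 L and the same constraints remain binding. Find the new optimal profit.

103

Check each constraint at x*: steel 67/67 (tight); coolant 33/33 (tight); inspection 89/106 (slack 17); lathe time 54/74 (slack 20).
Slack constraints have shadow price 0 (complementary slackness).
The binding rows give the dual system: 3·y_steel + 1·y_coolant = 4 and 4·y_steel + 4·y_coolant = 8.
→ y_steel = 1 and y_coolant = 1.
Δz = y_coolant·Δb = 1 × (3) = 3, so new z* = 100 + 3 = 103.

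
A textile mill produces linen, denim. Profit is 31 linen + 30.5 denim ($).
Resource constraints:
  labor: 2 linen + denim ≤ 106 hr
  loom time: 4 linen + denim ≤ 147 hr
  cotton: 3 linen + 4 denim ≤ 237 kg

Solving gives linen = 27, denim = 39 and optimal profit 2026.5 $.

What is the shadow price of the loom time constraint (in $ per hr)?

Binding: loom time and cotton. Non-binding: labor (13 unused).
By complementary slackness, y = 0 for the non-binding constraint.
Dual feasibility on the basic columns requires 4·y_loom time + 3·y_cotton = 31, 1·y_loom time + 4·y_cotton = 30.5.
This yields shadow prices y_loom time = 2.5, y_cotton = 7.
Shadow price of loom time = 2.5.

2.5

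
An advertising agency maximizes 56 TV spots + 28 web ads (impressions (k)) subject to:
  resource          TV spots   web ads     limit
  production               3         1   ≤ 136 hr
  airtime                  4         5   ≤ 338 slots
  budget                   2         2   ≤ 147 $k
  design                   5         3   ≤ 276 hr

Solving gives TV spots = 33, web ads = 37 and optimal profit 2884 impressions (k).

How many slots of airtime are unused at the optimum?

airtime used = 4·33 + 5·37 = 317; slack = 338 − 317 = 21.

21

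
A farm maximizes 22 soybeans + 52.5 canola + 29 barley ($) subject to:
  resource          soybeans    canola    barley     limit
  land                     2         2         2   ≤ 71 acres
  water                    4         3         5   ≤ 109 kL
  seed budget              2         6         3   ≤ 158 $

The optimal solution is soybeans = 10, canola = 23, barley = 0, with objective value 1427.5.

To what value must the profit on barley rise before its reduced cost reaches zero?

Binding: water and seed budget. Non-binding: land (5 unused).
Since land is not tight, its dual is 0.
From A_Bᵀ y = c: 4·y_water + 2·y_seed budget = 22; 3·y_water + 6·y_seed budget = 52.5.
This yields shadow prices y_water = 1.5, y_seed budget = 8.
barley enters the basis when its profit ≥ yᵀa₃ = 1.5·5 + 8·3 = 31.5.

31.5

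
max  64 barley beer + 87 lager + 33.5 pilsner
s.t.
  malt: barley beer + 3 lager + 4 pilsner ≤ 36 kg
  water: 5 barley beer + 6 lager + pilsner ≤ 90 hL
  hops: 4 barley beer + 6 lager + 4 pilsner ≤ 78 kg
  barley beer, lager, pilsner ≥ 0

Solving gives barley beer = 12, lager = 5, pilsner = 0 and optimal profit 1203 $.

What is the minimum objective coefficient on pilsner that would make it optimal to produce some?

40

Binding: water and hops. Non-binding: malt (9 unused).
Slack constraints have shadow price 0 (complementary slackness).
From A_Bᵀ y = c: 5·y_water + 4·y_hops = 64; 6·y_water + 6·y_hops = 87.
This yields shadow prices y_water = 6, y_hops = 8.5.
pilsner enters the basis when its profit ≥ yᵀa₃ = 6·1 + 8.5·4 = 40.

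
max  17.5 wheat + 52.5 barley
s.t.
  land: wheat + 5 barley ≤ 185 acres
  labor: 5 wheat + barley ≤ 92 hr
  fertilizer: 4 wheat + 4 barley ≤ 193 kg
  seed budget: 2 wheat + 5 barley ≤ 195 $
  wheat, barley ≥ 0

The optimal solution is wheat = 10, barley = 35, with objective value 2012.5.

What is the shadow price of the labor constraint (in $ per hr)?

0

Binding: land and seed budget. Non-binding: labor (7 unused), fertilizer (13 unused).
Slack constraints have shadow price 0 (complementary slackness).
The binding rows give the dual system: 1·y_land + 2·y_seed budget = 17.5 and 5·y_land + 5·y_seed budget = 52.5.
Solving: y_land = 3.5, y_seed budget = 7.
Shadow price of labor = 0.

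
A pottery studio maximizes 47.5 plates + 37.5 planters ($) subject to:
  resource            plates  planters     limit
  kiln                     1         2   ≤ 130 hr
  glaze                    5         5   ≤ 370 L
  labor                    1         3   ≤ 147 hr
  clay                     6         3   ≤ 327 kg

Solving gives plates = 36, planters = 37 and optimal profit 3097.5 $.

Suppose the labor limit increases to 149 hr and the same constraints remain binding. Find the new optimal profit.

Binding: labor and clay. Non-binding: kiln (20 unused), glaze (5 unused).
Slack constraints have shadow price 0 (complementary slackness).
The binding rows give the dual system: 1·y_labor + 6·y_clay = 47.5 and 3·y_labor + 3·y_clay = 37.5.
→ y_labor = 5.5 and y_clay = 7.
Δz = y_labor·Δb = 5.5 × (2) = 11, so new z* = 3097.5 + 11 = 3108.5.

3108.5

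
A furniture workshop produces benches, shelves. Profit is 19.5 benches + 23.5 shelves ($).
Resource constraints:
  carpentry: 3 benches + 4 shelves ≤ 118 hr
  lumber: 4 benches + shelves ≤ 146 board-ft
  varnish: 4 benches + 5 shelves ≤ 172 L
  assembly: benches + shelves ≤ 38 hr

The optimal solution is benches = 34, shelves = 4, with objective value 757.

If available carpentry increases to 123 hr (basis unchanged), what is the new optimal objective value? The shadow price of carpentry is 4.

Δb = 5, so new z* = 757 + (4)·(5) = 757 + 20 = 777.

777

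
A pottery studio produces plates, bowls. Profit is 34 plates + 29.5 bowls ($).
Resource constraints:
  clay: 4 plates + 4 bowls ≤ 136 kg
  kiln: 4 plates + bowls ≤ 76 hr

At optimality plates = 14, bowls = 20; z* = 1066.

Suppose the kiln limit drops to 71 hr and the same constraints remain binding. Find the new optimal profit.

Both clay and kiln are binding at x*.
From A_Bᵀ y = c: 4·y_clay + 4·y_kiln = 34; 4·y_clay + 1·y_kiln = 29.5.
This yields shadow prices y_clay = 7, y_kiln = 1.5.
Δz = y_kiln·Δb = 1.5 × (-5) = -7.5, so new z* = 1066 − 7.5 = 1058.5.

1058.5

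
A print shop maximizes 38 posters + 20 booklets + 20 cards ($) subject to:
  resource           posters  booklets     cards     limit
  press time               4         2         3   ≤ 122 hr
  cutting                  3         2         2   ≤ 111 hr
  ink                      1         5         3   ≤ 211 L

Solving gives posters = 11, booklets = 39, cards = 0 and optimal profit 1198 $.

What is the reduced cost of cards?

-8

Binding: press time and cutting. Non-binding: ink (5 unused).
By complementary slackness, y = 0 for the non-binding constraint.
Dual feasibility on the basic columns requires 4·y_press time + 3·y_cutting = 38, 2·y_press time + 2·y_cutting = 20.
→ y_press time = 8 and y_cutting = 2.
Reduced cost of cards: c₃ − yᵀa₃ = 20 − (8·3 + 2·2) = 20 − 28 = -8.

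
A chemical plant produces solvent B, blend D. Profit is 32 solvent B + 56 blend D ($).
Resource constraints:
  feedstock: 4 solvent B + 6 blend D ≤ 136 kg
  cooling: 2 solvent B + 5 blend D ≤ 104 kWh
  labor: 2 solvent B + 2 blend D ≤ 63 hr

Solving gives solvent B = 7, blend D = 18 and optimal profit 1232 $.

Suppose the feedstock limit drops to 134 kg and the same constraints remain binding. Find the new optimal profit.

1220

Check each constraint at x*: feedstock 136/136 (tight); cooling 104/104 (tight); labor 50/63 (slack 13).
Slack constraints have shadow price 0 (complementary slackness).
The binding rows give the dual system: 4·y_feedstock + 2·y_cooling = 32 and 6·y_feedstock + 5·y_cooling = 56.
Solving: y_feedstock = 6, y_cooling = 4.
Δz = y_feedstock·Δb = 6 × (-2) = -12, so new z* = 1232 − 12 = 1220.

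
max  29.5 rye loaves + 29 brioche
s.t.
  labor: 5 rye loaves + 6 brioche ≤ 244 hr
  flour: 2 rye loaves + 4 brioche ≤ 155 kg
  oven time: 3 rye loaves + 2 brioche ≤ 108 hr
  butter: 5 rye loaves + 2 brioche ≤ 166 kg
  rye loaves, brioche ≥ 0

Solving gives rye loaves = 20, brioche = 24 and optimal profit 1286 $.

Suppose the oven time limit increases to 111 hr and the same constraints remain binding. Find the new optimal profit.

At the optimum: labor uses 244 of 244 (binding); flour uses 136 of 155 (slack = 19); oven time uses 108 of 108 (binding); butter uses 148 of 166 (slack = 18).
Slack constraints have shadow price 0 (complementary slackness).
The binding rows give the dual system: 5·y_labor + 3·y_oven time = 29.5 and 6·y_labor + 2·y_oven time = 29.
Solving: y_labor = 3.5, y_oven time = 4.
Δz = y_oven time·Δb = 4 × (3) = 12, so new z* = 1286 + 12 = 1298.

1298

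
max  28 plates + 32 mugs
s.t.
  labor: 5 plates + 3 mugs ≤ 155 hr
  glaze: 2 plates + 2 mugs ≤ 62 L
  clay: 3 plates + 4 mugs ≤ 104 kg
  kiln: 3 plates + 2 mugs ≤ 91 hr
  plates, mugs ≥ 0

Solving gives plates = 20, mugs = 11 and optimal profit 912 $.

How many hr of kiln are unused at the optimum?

9

kiln used = 3·20 + 2·11 = 82; slack = 91 − 82 = 9.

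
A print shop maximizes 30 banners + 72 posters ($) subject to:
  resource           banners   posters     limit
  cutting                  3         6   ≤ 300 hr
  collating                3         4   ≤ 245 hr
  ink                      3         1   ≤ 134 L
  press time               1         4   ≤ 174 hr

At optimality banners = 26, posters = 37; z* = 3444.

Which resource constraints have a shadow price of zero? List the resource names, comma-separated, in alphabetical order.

collating, ink

cutting: 300/300 (binding)
collating: 226/245 (slack 19)
ink: 115/134 (slack 19)
press time: 174/174 (binding)
By complementary slackness, a constraint with positive slack has shadow price 0 → collating, ink.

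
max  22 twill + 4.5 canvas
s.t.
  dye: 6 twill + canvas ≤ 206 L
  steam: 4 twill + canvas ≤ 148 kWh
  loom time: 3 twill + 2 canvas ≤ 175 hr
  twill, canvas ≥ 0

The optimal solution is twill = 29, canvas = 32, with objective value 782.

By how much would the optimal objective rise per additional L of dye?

Check each constraint at x*: dye 206/206 (tight); steam 148/148 (tight); loom time 151/175 (slack 24).
Slack constraints have shadow price 0 (complementary slackness).
Dual feasibility on the basic columns requires 6·y_dye + 4·y_steam = 22, 1·y_dye + 1·y_steam = 4.5.
→ y_dye = 2 and y_steam = 2.5.
Shadow price of dye = 2.

2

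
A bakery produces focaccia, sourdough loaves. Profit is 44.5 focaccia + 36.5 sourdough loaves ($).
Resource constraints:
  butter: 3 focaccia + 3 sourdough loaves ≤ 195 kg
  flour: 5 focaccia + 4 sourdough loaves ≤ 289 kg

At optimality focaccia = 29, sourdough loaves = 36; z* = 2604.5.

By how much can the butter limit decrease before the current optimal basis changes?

21.6

Binding constraints: butter, flour. The basis is B = [[3,3],[5,4]] with det -3.
Per unit decrease in butter, x* moves by d = (1.3333, -1.6667).
The basis stays optimal until sourdough loaves reaches 0; allowable decrease = 21.6 kg.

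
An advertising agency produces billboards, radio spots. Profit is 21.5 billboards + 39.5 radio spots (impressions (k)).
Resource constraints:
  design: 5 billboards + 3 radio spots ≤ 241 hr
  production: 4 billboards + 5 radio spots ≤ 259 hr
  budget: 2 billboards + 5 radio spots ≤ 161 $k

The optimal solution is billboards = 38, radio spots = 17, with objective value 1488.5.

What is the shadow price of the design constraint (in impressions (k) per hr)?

1.5

At the optimum: design uses 241 of 241 (binding); production uses 237 of 259 (slack = 22); budget uses 161 of 161 (binding).
By complementary slackness, y = 0 for the non-binding constraint.
From A_Bᵀ y = c: 5·y_design + 2·y_budget = 21.5; 3·y_design + 5·y_budget = 39.5.
→ y_design = 1.5 and y_budget = 7.
Shadow price of design = 1.5.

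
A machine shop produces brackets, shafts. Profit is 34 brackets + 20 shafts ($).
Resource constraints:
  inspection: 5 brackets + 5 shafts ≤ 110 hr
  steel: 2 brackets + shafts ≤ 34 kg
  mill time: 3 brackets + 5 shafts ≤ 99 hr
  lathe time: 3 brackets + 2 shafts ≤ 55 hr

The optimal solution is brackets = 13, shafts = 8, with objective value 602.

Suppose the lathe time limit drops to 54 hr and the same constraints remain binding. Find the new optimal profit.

596

Binding: steel and lathe time. Non-binding: inspection (5 unused), mill time (20 unused).
By complementary slackness, y = 0 for the non-binding constraints.
From A_Bᵀ y = c: 2·y_steel + 3·y_lathe time = 34; 1·y_steel + 2·y_lathe time = 20.
Solving: y_steel = 8, y_lathe time = 6.
Δz = y_lathe time·Δb = 6 × (-1) = -6, so new z* = 602 − 6 = 596.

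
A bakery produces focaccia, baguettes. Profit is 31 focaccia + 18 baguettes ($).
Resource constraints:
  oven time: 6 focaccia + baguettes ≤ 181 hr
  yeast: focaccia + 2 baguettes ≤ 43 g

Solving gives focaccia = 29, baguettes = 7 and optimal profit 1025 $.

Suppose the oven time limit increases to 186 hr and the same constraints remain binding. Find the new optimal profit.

1045

Both oven time and yeast are binding at x*.
Dual feasibility on the basic columns requires 6·y_oven time + 1·y_yeast = 31, 1·y_oven time + 2·y_yeast = 18.
→ y_oven time = 4 and y_yeast = 7.
Δz = y_oven time·Δb = 4 × (5) = 20, so new z* = 1025 + 20 = 1045.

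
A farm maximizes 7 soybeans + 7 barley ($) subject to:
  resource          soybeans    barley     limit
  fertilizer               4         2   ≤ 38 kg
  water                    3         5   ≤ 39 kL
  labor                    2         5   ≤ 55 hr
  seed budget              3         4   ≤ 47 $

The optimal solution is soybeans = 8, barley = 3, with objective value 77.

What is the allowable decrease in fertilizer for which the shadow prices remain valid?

22.4

Binding constraints: fertilizer, water. The basis is B = [[4,2],[3,5]] with det 14.
Per unit decrease in fertilizer, x* moves by d = (-0.3571, 0.2143).
The basis stays optimal until soybeans reaches 0; allowable decrease = 22.4 kg.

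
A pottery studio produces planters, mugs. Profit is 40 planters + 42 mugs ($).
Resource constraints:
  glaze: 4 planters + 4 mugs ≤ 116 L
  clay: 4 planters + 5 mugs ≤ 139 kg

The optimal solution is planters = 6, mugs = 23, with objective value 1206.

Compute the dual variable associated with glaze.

8

Both glaze and clay are binding at x*.
Dual feasibility on the basic columns requires 4·y_glaze + 4·y_clay = 40, 4·y_glaze + 5·y_clay = 42.
Solving: y_glaze = 8, y_clay = 2.
Shadow price of glaze = 8.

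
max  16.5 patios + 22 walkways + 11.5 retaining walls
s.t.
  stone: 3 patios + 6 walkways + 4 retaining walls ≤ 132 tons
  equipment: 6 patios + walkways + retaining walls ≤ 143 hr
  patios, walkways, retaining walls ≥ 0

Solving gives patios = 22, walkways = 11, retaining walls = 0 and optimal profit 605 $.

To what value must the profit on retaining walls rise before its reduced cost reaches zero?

15

Check each constraint at x*: stone 132/132 (tight); equipment 143/143 (tight).
The binding rows give the dual system: 3·y_stone + 6·y_equipment = 16.5 and 6·y_stone + 1·y_equipment = 22.
Solving: y_stone = 3.5, y_equipment = 1.
retaining walls enters the basis when its profit ≥ yᵀa₃ = 3.5·4 + 1·1 = 15.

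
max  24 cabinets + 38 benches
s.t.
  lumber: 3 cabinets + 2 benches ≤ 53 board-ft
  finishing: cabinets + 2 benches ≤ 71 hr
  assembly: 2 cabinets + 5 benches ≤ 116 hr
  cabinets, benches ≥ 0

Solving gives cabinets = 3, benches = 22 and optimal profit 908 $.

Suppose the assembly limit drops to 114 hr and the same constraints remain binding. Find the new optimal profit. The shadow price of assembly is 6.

Δb = -2, so new z* = 908 + (6)·(-2) = 908 − 12 = 896.

896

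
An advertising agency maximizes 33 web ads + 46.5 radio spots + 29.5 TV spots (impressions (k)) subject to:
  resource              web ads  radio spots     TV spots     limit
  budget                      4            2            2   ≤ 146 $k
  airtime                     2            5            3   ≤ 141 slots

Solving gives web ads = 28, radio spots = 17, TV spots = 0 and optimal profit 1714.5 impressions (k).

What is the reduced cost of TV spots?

Both budget and airtime are binding at x*.
The binding rows give the dual system: 4·y_budget + 2·y_airtime = 33 and 2·y_budget + 5·y_airtime = 46.5.
→ y_budget = 4.5 and y_airtime = 7.5.
Reduced cost of TV spots: c₃ − yᵀa₃ = 29.5 − (4.5·2 + 7.5·3) = 29.5 − 31.5 = -2.

-2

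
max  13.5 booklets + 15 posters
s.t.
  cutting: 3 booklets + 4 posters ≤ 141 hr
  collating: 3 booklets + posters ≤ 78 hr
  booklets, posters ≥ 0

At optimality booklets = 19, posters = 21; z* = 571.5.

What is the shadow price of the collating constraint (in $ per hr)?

Both cutting and collating are binding at x*.
The binding rows give the dual system: 3·y_cutting + 3·y_collating = 13.5 and 4·y_cutting + 1·y_collating = 15.
This yields shadow prices y_cutting = 3.5, y_collating = 1.
Shadow price of collating = 1.

1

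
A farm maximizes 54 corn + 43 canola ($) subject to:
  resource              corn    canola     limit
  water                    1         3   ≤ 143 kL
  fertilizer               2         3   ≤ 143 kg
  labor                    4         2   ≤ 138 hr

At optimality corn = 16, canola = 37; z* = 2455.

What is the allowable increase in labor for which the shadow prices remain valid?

Binding constraints: fertilizer, labor. The basis is B = [[2,3],[4,2]] with det -8.
Per unit increase in labor, x* moves by d = (0.375, -0.25).
The basis stays optimal until canola reaches 0; allowable increase = 148 hr.

148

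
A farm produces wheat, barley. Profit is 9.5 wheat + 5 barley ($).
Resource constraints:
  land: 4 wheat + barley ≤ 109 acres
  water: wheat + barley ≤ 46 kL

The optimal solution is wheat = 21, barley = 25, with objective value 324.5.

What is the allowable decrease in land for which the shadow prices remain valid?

Binding constraints: land, water. The basis is B = [[4,1],[1,1]] with det 3.
Per unit decrease in land, x* moves by d = (-0.3333, 0.3333).
The basis stays optimal until wheat reaches 0; allowable decrease = 63 acres.

63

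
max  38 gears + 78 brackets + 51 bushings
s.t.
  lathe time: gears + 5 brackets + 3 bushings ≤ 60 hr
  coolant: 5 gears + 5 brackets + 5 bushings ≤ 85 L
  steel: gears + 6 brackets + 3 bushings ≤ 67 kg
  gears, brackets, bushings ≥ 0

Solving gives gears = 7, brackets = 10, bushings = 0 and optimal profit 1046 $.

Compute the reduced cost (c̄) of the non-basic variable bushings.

-3

Check each constraint at x*: lathe time 57/60 (slack 3); coolant 85/85 (tight); steel 67/67 (tight).
By complementary slackness, y = 0 for the non-binding constraint.
The binding rows give the dual system: 5·y_coolant + 1·y_steel = 38 and 5·y_coolant + 6·y_steel = 78.
Solving: y_coolant = 6, y_steel = 8.
Reduced cost of bushings: c₃ − yᵀa₃ = 51 − (6·5 + 8·3) = 51 − 54 = -3.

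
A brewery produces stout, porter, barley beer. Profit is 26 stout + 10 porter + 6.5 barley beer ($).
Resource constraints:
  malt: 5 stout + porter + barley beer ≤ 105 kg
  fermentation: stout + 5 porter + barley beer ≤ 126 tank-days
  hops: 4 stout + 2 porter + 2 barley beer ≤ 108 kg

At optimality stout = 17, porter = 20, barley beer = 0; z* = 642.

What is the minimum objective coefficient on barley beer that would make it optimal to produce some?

10

Binding: malt and hops. Non-binding: fermentation (9 unused).
By complementary slackness, y = 0 for the non-binding constraint.
Dual feasibility on the basic columns requires 5·y_malt + 4·y_hops = 26, 1·y_malt + 2·y_hops = 10.
→ y_malt = 2 and y_hops = 4.
barley beer enters the basis when its profit ≥ yᵀa₃ = 2·1 + 4·2 = 10.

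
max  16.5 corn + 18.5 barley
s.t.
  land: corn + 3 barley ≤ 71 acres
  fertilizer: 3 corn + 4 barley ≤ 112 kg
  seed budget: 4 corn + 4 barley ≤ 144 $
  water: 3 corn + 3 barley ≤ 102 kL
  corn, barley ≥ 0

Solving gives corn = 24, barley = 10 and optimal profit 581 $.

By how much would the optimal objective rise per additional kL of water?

3.5

At the optimum: land uses 54 of 71 (slack = 17); fertilizer uses 112 of 112 (binding); seed budget uses 136 of 144 (slack = 8); water uses 102 of 102 (binding).
By complementary slackness, y = 0 for the non-binding constraints.
Dual feasibility on the basic columns requires 3·y_fertilizer + 3·y_water = 16.5, 4·y_fertilizer + 3·y_water = 18.5.
This yields shadow prices y_fertilizer = 2, y_water = 3.5.
Shadow price of water = 3.5.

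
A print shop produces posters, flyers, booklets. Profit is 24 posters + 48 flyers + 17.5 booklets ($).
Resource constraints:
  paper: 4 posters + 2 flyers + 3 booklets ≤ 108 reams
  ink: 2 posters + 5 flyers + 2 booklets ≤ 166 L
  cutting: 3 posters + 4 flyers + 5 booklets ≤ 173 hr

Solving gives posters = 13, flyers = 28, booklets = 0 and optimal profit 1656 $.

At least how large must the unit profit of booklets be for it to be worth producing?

Check each constraint at x*: paper 108/108 (tight); ink 166/166 (tight); cutting 151/173 (slack 22).
By complementary slackness, y = 0 for the non-binding constraint.
From A_Bᵀ y = c: 4·y_paper + 2·y_ink = 24; 2·y_paper + 5·y_ink = 48.
Solving: y_paper = 1.5, y_ink = 9.
booklets enters the basis when its profit ≥ yᵀa₃ = 1.5·3 + 9·2 = 22.5.

22.5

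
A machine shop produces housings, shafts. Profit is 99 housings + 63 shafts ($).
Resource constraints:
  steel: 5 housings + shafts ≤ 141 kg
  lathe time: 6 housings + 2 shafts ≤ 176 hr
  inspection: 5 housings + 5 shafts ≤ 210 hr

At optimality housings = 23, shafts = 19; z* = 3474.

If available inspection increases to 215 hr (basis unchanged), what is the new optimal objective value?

3519

Binding: lathe time and inspection. Non-binding: steel (7 unused).
By complementary slackness, y = 0 for the non-binding constraint.
From A_Bᵀ y = c: 6·y_lathe time + 5·y_inspection = 99; 2·y_lathe time + 5·y_inspection = 63.
Solving: y_lathe time = 9, y_inspection = 9.
Δz = y_inspection·Δb = 9 × (5) = 45, so new z* = 3474 + 45 = 3519.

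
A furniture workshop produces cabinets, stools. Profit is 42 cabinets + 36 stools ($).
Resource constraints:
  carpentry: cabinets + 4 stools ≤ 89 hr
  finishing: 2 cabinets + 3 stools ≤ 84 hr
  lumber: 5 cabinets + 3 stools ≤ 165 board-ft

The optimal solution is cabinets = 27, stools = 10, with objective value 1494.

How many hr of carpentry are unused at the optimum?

22

carpentry used = 1·27 + 4·10 = 67; slack = 89 − 67 = 22.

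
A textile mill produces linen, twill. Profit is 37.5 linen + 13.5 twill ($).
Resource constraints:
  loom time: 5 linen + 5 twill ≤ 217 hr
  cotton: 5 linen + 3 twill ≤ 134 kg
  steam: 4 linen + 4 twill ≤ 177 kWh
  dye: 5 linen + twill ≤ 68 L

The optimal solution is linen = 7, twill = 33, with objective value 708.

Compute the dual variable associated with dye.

Check each constraint at x*: loom time 200/217 (slack 17); cotton 134/134 (tight); steam 160/177 (slack 17); dye 68/68 (tight).
Since loom time, steam are not tight, their duals are 0.
Dual feasibility on the basic columns requires 5·y_cotton + 5·y_dye = 37.5, 3·y_cotton + 1·y_dye = 13.5.
→ y_cotton = 3 and y_dye = 4.5.
Shadow price of dye = 4.5.

4.5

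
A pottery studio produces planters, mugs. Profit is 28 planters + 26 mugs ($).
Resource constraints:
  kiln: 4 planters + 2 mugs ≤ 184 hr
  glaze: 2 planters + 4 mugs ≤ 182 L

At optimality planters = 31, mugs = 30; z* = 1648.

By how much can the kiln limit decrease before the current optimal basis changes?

93

Binding constraints: kiln, glaze. The basis is B = [[4,2],[2,4]] with det 12.
Per unit decrease in kiln, x* moves by d = (-0.3333, 0.1667).
The basis stays optimal until planters reaches 0; allowable decrease = 93 hr.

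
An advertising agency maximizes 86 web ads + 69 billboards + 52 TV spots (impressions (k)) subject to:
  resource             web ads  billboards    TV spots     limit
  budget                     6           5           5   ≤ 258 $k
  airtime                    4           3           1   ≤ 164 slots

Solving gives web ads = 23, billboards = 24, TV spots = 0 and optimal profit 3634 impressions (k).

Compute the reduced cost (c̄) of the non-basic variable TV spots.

Check each constraint at x*: budget 258/258 (tight); airtime 164/164 (tight).
Dual feasibility on the basic columns requires 6·y_budget + 4·y_airtime = 86, 5·y_budget + 3·y_airtime = 69.
This yields shadow prices y_budget = 9, y_airtime = 8.
Reduced cost of TV spots: c₃ − yᵀa₃ = 52 − (9·5 + 8·1) = 52 − 53 = -1.

-1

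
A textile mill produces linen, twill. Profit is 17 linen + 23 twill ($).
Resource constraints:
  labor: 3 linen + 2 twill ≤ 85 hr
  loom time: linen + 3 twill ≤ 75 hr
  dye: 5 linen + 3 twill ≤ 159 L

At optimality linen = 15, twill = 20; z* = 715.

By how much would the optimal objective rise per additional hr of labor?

4

At the optimum: labor uses 85 of 85 (binding); loom time uses 75 of 75 (binding); dye uses 135 of 159 (slack = 24).
By complementary slackness, y = 0 for the non-binding constraint.
From A_Bᵀ y = c: 3·y_labor + 1·y_loom time = 17; 2·y_labor + 3·y_loom time = 23.
This yields shadow prices y_labor = 4, y_loom time = 5.
Shadow price of labor = 4.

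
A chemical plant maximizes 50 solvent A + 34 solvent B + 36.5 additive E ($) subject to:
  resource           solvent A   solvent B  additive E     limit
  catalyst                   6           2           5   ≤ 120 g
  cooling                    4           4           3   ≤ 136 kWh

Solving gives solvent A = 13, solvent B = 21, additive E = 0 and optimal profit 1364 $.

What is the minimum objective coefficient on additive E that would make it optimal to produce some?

39.5

Both catalyst and cooling are binding at x*.
From A_Bᵀ y = c: 6·y_catalyst + 4·y_cooling = 50; 2·y_catalyst + 4·y_cooling = 34.
This yields shadow prices y_catalyst = 4, y_cooling = 6.5.
additive E enters the basis when its profit ≥ yᵀa₃ = 4·5 + 6.5·3 = 39.5.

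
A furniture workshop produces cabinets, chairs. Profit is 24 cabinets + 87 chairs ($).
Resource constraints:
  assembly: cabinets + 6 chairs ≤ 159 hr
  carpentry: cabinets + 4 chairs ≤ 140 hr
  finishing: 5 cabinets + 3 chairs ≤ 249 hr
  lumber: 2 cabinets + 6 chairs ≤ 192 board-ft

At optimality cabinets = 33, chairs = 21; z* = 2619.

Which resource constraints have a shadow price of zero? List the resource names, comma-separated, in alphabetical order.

carpentry, finishing

assembly: 159/159 (binding)
carpentry: 117/140 (slack 23)
finishing: 228/249 (slack 21)
lumber: 192/192 (binding)
By complementary slackness, a constraint with positive slack has shadow price 0 → carpentry, finishing.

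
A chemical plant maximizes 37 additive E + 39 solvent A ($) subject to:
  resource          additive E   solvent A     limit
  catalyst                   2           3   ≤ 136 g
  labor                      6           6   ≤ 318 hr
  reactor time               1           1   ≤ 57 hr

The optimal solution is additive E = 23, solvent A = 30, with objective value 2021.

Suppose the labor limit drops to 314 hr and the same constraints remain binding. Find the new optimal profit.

Check each constraint at x*: catalyst 136/136 (tight); labor 318/318 (tight); reactor time 53/57 (slack 4).
Slack constraints have shadow price 0 (complementary slackness).
From A_Bᵀ y = c: 2·y_catalyst + 6·y_labor = 37; 3·y_catalyst + 6·y_labor = 39.
→ y_catalyst = 2 and y_labor = 5.5.
Δz = y_labor·Δb = 5.5 × (-4) = -22, so new z* = 2021 − 22 = 1999.

1999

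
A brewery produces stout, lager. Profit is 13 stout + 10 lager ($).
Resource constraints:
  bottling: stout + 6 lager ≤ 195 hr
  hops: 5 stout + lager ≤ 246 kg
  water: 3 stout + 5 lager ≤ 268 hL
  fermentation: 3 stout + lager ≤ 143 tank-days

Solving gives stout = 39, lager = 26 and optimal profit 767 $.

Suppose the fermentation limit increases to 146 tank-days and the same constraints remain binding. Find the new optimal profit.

At the optimum: bottling uses 195 of 195 (binding); hops uses 221 of 246 (slack = 25); water uses 247 of 268 (slack = 21); fermentation uses 143 of 143 (binding).
By complementary slackness, y = 0 for the non-binding constraints.
The binding rows give the dual system: 1·y_bottling + 3·y_fermentation = 13 and 6·y_bottling + 1·y_fermentation = 10.
This yields shadow prices y_bottling = 1, y_fermentation = 4.
Δz = y_fermentation·Δb = 4 × (3) = 12, so new z* = 767 + 12 = 779.

779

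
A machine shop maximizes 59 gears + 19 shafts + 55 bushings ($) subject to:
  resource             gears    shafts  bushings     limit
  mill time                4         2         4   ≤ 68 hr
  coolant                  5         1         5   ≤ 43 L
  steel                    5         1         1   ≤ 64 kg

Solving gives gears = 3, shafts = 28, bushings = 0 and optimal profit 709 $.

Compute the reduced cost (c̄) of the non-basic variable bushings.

-4

Check each constraint at x*: mill time 68/68 (tight); coolant 43/43 (tight); steel 43/64 (slack 21).
Since steel is not tight, its dual is 0.
From A_Bᵀ y = c: 4·y_mill time + 5·y_coolant = 59; 2·y_mill time + 1·y_coolant = 19.
This yields shadow prices y_mill time = 6, y_coolant = 7.
Reduced cost of bushings: c₃ − yᵀa₃ = 55 − (6·4 + 7·5) = 55 − 59 = -4.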